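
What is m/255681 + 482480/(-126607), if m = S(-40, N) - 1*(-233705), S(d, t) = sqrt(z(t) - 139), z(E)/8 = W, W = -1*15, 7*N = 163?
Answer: -93772279945/32371004367 + I*sqrt(259)/255681 ≈ -2.8968 + 6.2944e-5*I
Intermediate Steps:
N = 163/7 (N = (1/7)*163 = 163/7 ≈ 23.286)
W = -15
z(E) = -120 (z(E) = 8*(-15) = -120)
S(d, t) = I*sqrt(259) (S(d, t) = sqrt(-120 - 139) = sqrt(-259) = I*sqrt(259))
m = 233705 + I*sqrt(259) (m = I*sqrt(259) - 1*(-233705) = I*sqrt(259) + 233705 = 233705 + I*sqrt(259) ≈ 2.3371e+5 + 16.093*I)
m/255681 + 482480/(-126607) = (233705 + I*sqrt(259))/255681 + 482480/(-126607) = (233705 + I*sqrt(259))*(1/255681) + 482480*(-1/126607) = (233705/255681 + I*sqrt(259)/255681) - 482480/126607 = -93772279945/32371004367 + I*sqrt(259)/255681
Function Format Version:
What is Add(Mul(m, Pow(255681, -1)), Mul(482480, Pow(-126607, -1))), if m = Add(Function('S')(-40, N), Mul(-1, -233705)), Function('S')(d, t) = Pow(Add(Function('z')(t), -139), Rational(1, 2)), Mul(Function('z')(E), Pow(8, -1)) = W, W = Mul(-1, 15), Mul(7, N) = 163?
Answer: Add(Rational(-93772279945, 32371004367), Mul(Rational(1, 255681), I, Pow(259, Rational(1, 2)))) ≈ Add(-2.8968, Mul(6.2944e-5, I))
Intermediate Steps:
N = Rational(163, 7) (N = Mul(Rational(1, 7), 163) = Rational(163, 7) ≈ 23.286)
W = -15
Function('z')(E) = -120 (Function('z')(E) = Mul(8, -15) = -120)
Function('S')(d, t) = Mul(I, Pow(259, Rational(1, 2))) (Function('S')(d, t) = Pow(Add(-120, -139), Rational(1, 2)) = Pow(-259, Rational(1, 2)) = Mul(I, Pow(259, Rational(1, 2))))
m = Add(233705, Mul(I, Pow(259, Rational(1, 2)))) (m = Add(Mul(I, Pow(259, Rational(1, 2))), Mul(-1, -233705)) = Add(Mul(I, Pow(259, Rational(1, 2))), 233705) = Add(233705, Mul(I, Pow(259, Rational(1, 2)))) ≈ Add(2.3371e+5, Mul(16.093, I)))
Add(Mul(m, Pow(255681, -1)), Mul(482480, Pow(-126607, -1))) = Add(Mul(Add(233705, Mul(I, Pow(259, Rational(1, 2)))), Pow(255681, -1)), Mul(482480, Pow(-126607, -1))) = Add(Mul(Add(233705, Mul(I, Pow(259, Rational(1, 2)))), Rational(1, 255681)), Mul(482480, Rational(-1, 126607))) = Add(Add(Rational(233705, 255681), Mul(Rational(1, 255681), I, Pow(259, Rational(1, 2)))), Rational(-482480, 126607)) = Add(Rational(-93772279945, 32371004367), Mul(Rational(1, 255681), I, Pow(259, Rational(1, 2))))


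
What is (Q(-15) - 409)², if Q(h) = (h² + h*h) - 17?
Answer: 576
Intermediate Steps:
Q(h) = -17 + 2*h² (Q(h) = (h² + h²) - 17 = 2*h² - 17 = -17 + 2*h²)
(Q(-15) - 409)² = ((-17 + 2*(-15)²) - 409)² = ((-17 + 2*225) - 409)² = ((-17 + 450) - 409)² = (433 - 409)² = 24² = 576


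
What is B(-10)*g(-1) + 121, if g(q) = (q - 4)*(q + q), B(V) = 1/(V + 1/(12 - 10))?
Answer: 2279/19 ≈ 119.95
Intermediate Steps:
B(V) = 1/(1/2 + V) (B(V) = 1/(V + 1/2) = 1/(1/2 + V))
g(q) = 2*q*(-4 + q) (g(q) = (-4 + q)*(2*q) = 2*q*(-4 + q))
B(-10)*g(-1) + 121 = (2/(1 + 2*(-10)))*(2*(-1)*(-4 - 1)) + 121 = (2/(1 - 20))*(2*(-1)*(-5)) + 121 = (2/(-19))*10 + 121 = (2*(-1/19))*10 + 121 = -2/19*10 + 121 = -20/19 + 121 = 2279/19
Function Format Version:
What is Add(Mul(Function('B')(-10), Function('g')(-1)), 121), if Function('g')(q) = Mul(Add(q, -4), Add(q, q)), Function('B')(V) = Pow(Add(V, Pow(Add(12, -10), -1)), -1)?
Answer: Rational(2279, 19) ≈ 119.95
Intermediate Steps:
Function('B')(V) = Pow(Add(Rational(1, 2), V), -1) (Function('B')(V) = Pow(Add(V, Pow(2, -1)), -1) = Pow(Add(V, Rational(1, 2)), -1) = Pow(Add(Rational(1, 2), V), -1))
Function('g')(q) = Mul(2, q, Add(-4, q)) (Function('g')(q) = Mul(Add(-4, q), Mul(2, q)) = Mul(2, q, Add(-4, q)))
Add(Mul(Function('B')(-10), Function('g')(-1)), 121) = Add(Mul(Mul(2, Pow(Add(1, Mul(2, -10)), -1)), Mul(2, -1, Add(-4, -1))), 121) = Add(Mul(Mul(2, Pow(Add(1, -20), -1)), Mul(2, -1, -5)), 121) = Add(Mul(Mul(2, Pow(-19, -1)), 10), 121) = Add(Mul(Mul(2, Rational(-1, 19)), 10), 121) = Add(Mul(Rational(-2, 19), 10), 121) = Add(Rational(-20, 19), 121) = Rational(2279, 19)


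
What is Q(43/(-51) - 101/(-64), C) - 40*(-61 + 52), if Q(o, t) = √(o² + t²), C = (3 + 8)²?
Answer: 360 + √155986518337/3264 ≈ 481.00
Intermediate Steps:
C = 121 (C = 11² = 121)
Q(43/(-51) - 101/(-64), C) - 40*(-61 + 52) = √((43/(-51) - 101/(-64))² + 121²) - 40*(-61 + 52) = √((43*(-1/51) - 101*(-1/64))² + 14641) - 40*(-9) = √((-43/51 + 101/64)² + 14641) + 360 = √((2399/3264)² + 14641) + 360 = √(5755201/10653696 + 14641) + 360 = √(155986518337/10653696) + 360 = √155986518337/3264 + 360 = 360 + √155986518337/3264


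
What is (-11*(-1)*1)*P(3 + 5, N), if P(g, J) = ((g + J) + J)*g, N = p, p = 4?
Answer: 1408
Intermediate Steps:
N = 4
P(g, J) = g*(g + 2*J) (P(g, J) = ((J + g) + J)*g = (g + 2*J)*g = g*(g + 2*J))
(-11*(-1)*1)*P(3 + 5, N) = (-11*(-1)*1)*((3 + 5)*((3 + 5) + 2*4)) = (11*1)*(8*(8 + 8)) = 11*(8*16) = 11*128 = 1408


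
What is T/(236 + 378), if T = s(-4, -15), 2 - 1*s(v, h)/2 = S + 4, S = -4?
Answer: 2/307 ≈ 0.0065147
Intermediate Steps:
s(v, h) = 4 (s(v, h) = 4 - 2*(-4 + 4) = 4 - 2*0 = 4 + 0 = 4)
T = 4
T/(236 + 378) = 4/(236 + 378) = 4/614 = 4*(1/614) = 2/307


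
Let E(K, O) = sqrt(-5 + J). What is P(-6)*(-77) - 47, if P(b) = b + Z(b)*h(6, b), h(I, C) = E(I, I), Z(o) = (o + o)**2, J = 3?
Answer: 415 - 11088*I*sqrt(2) ≈ 415.0 - 15681.0*I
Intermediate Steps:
E(K, O) = I*sqrt(2) (E(K, O) = sqrt(-5 + 3) = sqrt(-2) = I*sqrt(2))
Z(o) = 4*o**2 (Z(o) = (2*o)**2 = 4*o**2)
h(I, C) = I*sqrt(2)
P(b) = b + 4*I*sqrt(2)*b**2 (P(b) = b + (4*b**2)*(I*sqrt(2)) = b + 4*I*sqrt(2)*b**2)
P(-6)*(-77) - 47 = -6*(1 + 4*I*(-6)*sqrt(2))*(-77) - 47 = -6*(1 - 24*I*sqrt(2))*(-77) - 47 = (-6 + 144*I*sqrt(2))*(-77) - 47 = (462 - 11088*I*sqrt(2)) - 47 = 415 - 11088*I*sqrt(2)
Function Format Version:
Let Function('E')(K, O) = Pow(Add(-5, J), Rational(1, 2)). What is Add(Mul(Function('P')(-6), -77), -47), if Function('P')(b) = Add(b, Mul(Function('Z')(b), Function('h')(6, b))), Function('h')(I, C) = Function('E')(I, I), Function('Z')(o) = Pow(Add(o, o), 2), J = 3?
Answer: Add(415, Mul(-11088, I, Pow(2, Rational(1, 2)))) ≈ Add(415.00, Mul(-15681., I))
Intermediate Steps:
Function('E')(K, O) = Mul(I, Pow(2, Rational(1, 2))) (Function('E')(K, O) = Pow(Add(-5, 3), Rational(1, 2)) = Pow(-2, Rational(1, 2)) = Mul(I, Pow(2, Rational(1, 2))))
Function('Z')(o) = Mul(4, Pow(o, 2)) (Function('Z')(o) = Pow(Mul(2, o), 2) = Mul(4, Pow(o, 2)))
Function('h')(I, C) = Mul(I, Pow(2, Rational(1, 2)))
Function('P')(b) = Add(b, Mul(4, I, Pow(2, Rational(1, 2)), Pow(b, 2))) (Function('P')(b) = Add(b, Mul(Mul(4, Pow(b, 2)), Mul(I, Pow(2, Rational(1, 2))))) = Add(b, Mul(4, I, Pow(2, Rational(1, 2)), Pow(b, 2))))
Add(Mul(Function('P')(-6), -77), -47) = Add(Mul(Mul(-6, Add(1, Mul(4, I, -6, Pow(2, Rational(1, 2))))), -77), -47) = Add(Mul(Mul(-6, Add(1, Mul(-24, I, Pow(2, Rational(1, 2))))), -77), -47) = Add(Mul(Add(-6, Mul(144, I, Pow(2, Rational(1, 2)))), -77), -47) = Add(Add(462, Mul(-11088, I, Pow(2, Rational(1, 2)))), -47) = Add(415, Mul(-11088, I, Pow(2, Rational(1, 2))))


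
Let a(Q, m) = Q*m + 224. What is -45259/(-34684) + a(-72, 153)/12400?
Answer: 11681367/26880100 ≈ 0.43457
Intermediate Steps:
a(Q, m) = 224 + Q*m
-45259/(-34684) + a(-72, 153)/12400 = -45259/(-34684) + (224 - 72*153)/12400 = -45259*(-1/34684) + (224 - 11016)*(1/12400) = 45259/34684 - 10792*1/12400 = 45259/34684 - 1349/1550 = 11681367/26880100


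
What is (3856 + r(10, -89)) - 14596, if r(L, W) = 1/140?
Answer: -1503599/140 ≈ -10740.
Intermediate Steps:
r(L, W) = 1/140
(3856 + r(10, -89)) - 14596 = (3856 + 1/140) - 14596 = 539841/140 - 14596 = -1503599/140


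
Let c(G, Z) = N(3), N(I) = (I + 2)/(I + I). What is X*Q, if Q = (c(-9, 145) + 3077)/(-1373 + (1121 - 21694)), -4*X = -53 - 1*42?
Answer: -1754365/526704 ≈ -3.3308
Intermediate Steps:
X = 95/4 (X = -(-53 - 1*42)/4 = -(-53 - 42)/4 = -1/4*(-95) = 95/4 ≈ 23.750)
N(I) = (2 + I)/(2*I) (N(I) = (2 + I)/((2*I)) = (2 + I)*(1/(2*I)) = (2 + I)/(2*I))
c(G, Z) = 5/6 (c(G, Z) = (1/2)*(2 + 3)/3 = (1/2)*(1/3)*5 = 5/6)
Q = -18467/131676 (Q = (5/6 + 3077)/(-1373 + (1121 - 21694)) = 18467/(6*(-1373 - 20573)) = (18467/6)/(-21946) = (18467/6)*(-1/21946) = -18467/131676 ≈ -0.14025)
X*Q = (95/4)*(-18467/131676) = -1754365/526704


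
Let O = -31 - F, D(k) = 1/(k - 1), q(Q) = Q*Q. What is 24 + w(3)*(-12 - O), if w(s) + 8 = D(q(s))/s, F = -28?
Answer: 765/8 ≈ 95.625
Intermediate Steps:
q(Q) = Q²
D(k) = 1/(-1 + k)
w(s) = -8 + 1/(s*(-1 + s²)) (w(s) = -8 + 1/((-1 + s²)*s) = -8 + 1/(s*(-1 + s²)))
O = -3 (O = -31 - 1*(-28) = -31 + 28 = -3)
24 + w(3)*(-12 - O) = 24 + ((1 - 8*3³ + 8*3)/(3³ - 1*3))*(-12 - 1*(-3)) = 24 + ((1 - 8*27 + 24)/(27 - 3))*(-12 + 3) = 24 + ((1 - 216 + 24)/24)*(-9) = 24 + ((1/24)*(-191))*(-9) = 24 - 191/24*(-9) = 24 + 573/8 = 765/8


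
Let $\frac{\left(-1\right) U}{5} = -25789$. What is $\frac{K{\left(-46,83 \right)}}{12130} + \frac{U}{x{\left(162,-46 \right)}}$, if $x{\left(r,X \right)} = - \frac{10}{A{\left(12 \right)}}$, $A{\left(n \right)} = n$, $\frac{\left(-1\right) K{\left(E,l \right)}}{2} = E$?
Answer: $- \frac{938461664}{6065} \approx -1.5473 \cdot 10^{5}$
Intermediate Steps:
$U = 128945$ ($U = \left(-5\right) \left(-25789\right) = 128945$)
$K{\left(E,l \right)} = - 2 E$
$x{\left(r,X \right)} = - \frac{5}{6}$ ($x{\left(r,X \right)} = - \frac{10}{12} = \left(-10\right) \frac{1}{12} = - \frac{5}{6}$)
$\frac{K{\left(-46,83 \right)}}{12130} + \frac{U}{x{\left(162,-46 \right)}} = \frac{\left(-2\right) \left(-46\right)}{12130} + \frac{128945}{- \frac{5}{6}} = 92 \cdot \frac{1}{12130} + 128945 \left(- \frac{6}{5}\right) = \frac{46}{6065} - 154734 = - \frac{938461664}{6065}$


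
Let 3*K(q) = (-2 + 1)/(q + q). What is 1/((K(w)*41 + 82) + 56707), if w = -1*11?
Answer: 66/3748115 ≈ 1.7609e-5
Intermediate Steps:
w = -11
K(q) = -1/(6*q) (K(q) = ((-2 + 1)/(q + q))/3 = (-1/(2*q))/3 = -1/(6*q))
1/((K(w)*41 + 82) + 56707) = 1/((-⅙/(-11)*41 + 82) + 56707) = 1/((-⅙*(-1/11)*41 + 82) + 56707) = 1/(((1/66)*41 + 82) + 56707) = 1/((41/66 + 82) + 56707) = 1/(5453/66 + 56707) = 1/(3748115/66) = 66/3748115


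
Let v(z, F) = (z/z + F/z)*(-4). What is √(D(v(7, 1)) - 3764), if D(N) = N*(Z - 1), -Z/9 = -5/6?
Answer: 2*I*√46473/7 ≈ 61.593*I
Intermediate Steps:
Z = 15/2 (Z = -(-45)/6 = -9*(-⅚) = 15/2 ≈ 7.5000)
v(z, F) = -4 - 4*F/z (v(z, F) = (1 + F/z)*(-4) = -4 - 4*F/z)
D(N) = 13*N/2 (D(N) = N*(15/2 - 1) = N*(13/2) = 13*N/2)
√(D(v(7, 1)) - 3764) = √(13*(-4 - 4*1/7)/2 - 3764) = √(13*(-4 - 4*1*⅐)/2 - 3764) = √(13*(-4 - 4/7)/2 - 3764) = √((13/2)*(-32/7) - 3764) = √(-208/7 - 3764) = √(-26556/7) = 2*I*√46473/7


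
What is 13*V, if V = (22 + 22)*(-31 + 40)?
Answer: 5148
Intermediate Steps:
V = 396 (V = 44*9 = 396)
13*V = 13*396 = 5148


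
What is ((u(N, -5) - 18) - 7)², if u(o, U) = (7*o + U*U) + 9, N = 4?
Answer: 1369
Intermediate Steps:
u(o, U) = 9 + U² + 7*o (u(o, U) = (7*o + U²) + 9 = (U² + 7*o) + 9 = 9 + U² + 7*o)
((u(N, -5) - 18) - 7)² = (((9 + (-5)² + 7*4) - 18) - 7)² = (((9 + 25 + 28) - 18) - 7)² = ((62 - 18) - 7)² = (44 - 7)² = 37² = 1369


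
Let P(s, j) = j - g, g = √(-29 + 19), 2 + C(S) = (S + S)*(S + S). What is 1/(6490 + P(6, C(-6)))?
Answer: 3316/21991717 + I*√10/43983434 ≈ 0.00015078 + 7.1897e-8*I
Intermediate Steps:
C(S) = -2 + 4*S² (C(S) = -2 + (S + S)*(S + S) = -2 + (2*S)*(2*S) = -2 + 4*S²)
g = I*√10 (g = √(-10) = I*√10 ≈ 3.1623*I)
P(s, j) = j - I*√10
1/(6490 + P(6, C(-6))) = 1/(6490 + ((-2 + 4*(-6)²) - I*√10)) = 1/(6490 + ((-2 + 4*36) - I*√10)) = 1/(6490 + ((-2 + 144) - I*√10)) = 1/(6490 + (142 - I*√10)) = 1/(6632 - I*√10)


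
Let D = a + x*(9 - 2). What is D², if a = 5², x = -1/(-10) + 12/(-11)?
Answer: 3948169/12100 ≈ 326.29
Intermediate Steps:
x = -109/110 (x = -1*(-⅒) + 12*(-1/11) = ⅒ - 12/11 = -109/110 ≈ -0.99091)
a = 25
D = 1987/110 (D = 25 - 109*(9 - 2)/110 = 25 - 109/110*7 = 25 - 763/110 = 1987/110 ≈ 18.064)
D² = (1987/110)² = 3948169/12100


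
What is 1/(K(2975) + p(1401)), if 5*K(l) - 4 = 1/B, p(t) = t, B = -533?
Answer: 2665/3735796 ≈ 0.00071337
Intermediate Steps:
K(l) = 2131/2665 (K(l) = ⅘ + (⅕)/(-533) = ⅘ + (⅕)*(-1/533) = ⅘ - 1/2665 = 2131/2665)
1/(K(2975) + p(1401)) = 1/(2131/2665 + 1401) = 1/(3735796/2665) = 2665/3735796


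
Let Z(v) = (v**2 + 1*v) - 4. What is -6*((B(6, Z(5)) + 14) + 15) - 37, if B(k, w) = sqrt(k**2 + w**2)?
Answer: -211 - 12*sqrt(178) ≈ -371.10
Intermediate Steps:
Z(v) = -4 + v + v**2 (Z(v) = (v**2 + v) - 4 = (v + v**2) - 4 = -4 + v + v**2)
-6*((B(6, Z(5)) + 14) + 15) - 37 = -6*((sqrt(6**2 + (-4 + 5 + 5**2)**2) + 14) + 15) - 37 = -6*((sqrt(36 + (-4 + 5 + 25)**2) + 14) + 15) - 37 = -6*((sqrt(36 + 26**2) + 14) + 15) - 37 = -6*((sqrt(36 + 676) + 14) + 15) - 37 = -6*((sqrt(712) + 14) + 15) - 37 = -6*((2*sqrt(178) + 14) + 15) - 37 = -6*((14 + 2*sqrt(178)) + 15) - 37 = -6*(29 + 2*sqrt(178)) - 37 = (-174 - 12*sqrt(178)) - 37 = -211 - 12*sqrt(178)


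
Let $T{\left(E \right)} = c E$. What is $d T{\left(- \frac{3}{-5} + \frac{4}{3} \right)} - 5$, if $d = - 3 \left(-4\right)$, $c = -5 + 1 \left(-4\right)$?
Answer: $- \frac{1069}{5} \approx -213.8$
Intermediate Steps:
$c = -9$ ($c = -5 - 4 = -9$)
$T{\left(E \right)} = - 9 E$
$d = 12$ ($d = \left(-1\right) \left(-12\right) = 12$)
$d T{\left(- \frac{3}{-5} + \frac{4}{3} \right)} - 5 = 12 \left(- 9 \left(- \frac{3}{-5} + \frac{4}{3}\right)\right) - 5 = 12 \left(- 9 \left(\left(-3\right) \left(- \frac{1}{5}\right) + 4 \cdot \frac{1}{3}\right)\right) - 5 = 12 \left(- 9 \left(\frac{3}{5} + \frac{4}{3}\right)\right) - 5 = 12 \left(\left(-9\right) \frac{29}{15}\right) - 5 = 12 \left(- \frac{87}{5}\right) - 5 = - \frac{1044}{5} - 5 = - \frac{1069}{5}$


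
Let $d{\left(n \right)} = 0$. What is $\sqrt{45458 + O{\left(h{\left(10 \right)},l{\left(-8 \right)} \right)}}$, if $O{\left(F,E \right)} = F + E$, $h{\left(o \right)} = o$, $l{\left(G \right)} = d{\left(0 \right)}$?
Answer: $6 \sqrt{1263} \approx 213.23$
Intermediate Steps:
$l{\left(G \right)} = 0$
$O{\left(F,E \right)} = E + F$
$\sqrt{45458 + O{\left(h{\left(10 \right)},l{\left(-8 \right)} \right)}} = \sqrt{45458 + \left(0 + 10\right)} = \sqrt{45458 + 10} = \sqrt{45468} = 6 \sqrt{1263}$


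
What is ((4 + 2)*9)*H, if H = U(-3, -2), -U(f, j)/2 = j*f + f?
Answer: -324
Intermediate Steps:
U(f, j) = -2*f - 2*f*j (U(f, j) = -2*(j*f + f) = -2*(f*j + f) = -2*(f + f*j) = -2*f - 2*f*j)
H = -6 (H = -2*(-3)*(1 - 2) = -2*(-3)*(-1) = -6)
((4 + 2)*9)*H = ((4 + 2)*9)*(-6) = (6*9)*(-6) = 54*(-6) = -324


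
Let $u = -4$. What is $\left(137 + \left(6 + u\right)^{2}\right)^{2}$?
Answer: $19881$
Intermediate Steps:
$\left(137 + \left(6 + u\right)^{2}\right)^{2} = \left(137 + \left(6 - 4\right)^{2}\right)^{2} = \left(137 + 2^{2}\right)^{2} = \left(137 + 4\right)^{2} = 141^{2} = 19881$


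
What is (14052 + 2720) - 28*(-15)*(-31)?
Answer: 3752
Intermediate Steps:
(14052 + 2720) - 28*(-15)*(-31) = 16772 + 420*(-31) = 16772 - 13020 = 3752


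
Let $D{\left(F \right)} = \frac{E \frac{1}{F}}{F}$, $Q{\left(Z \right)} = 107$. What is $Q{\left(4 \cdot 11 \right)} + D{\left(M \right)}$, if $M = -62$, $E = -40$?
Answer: $\frac{102817}{961} \approx 106.99$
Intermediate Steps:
$D{\left(F \right)} = - \frac{40}{F^{2}}$ ($D{\left(F \right)} = \frac{\left(-40\right) \frac{1}{F}}{F} = - \frac{40}{F^{2}}$)
$Q{\left(4 \cdot 11 \right)} + D{\left(M \right)} = 107 - \frac{40}{3844} = 107 - \frac{10}{961} = \frac{102817}{961}$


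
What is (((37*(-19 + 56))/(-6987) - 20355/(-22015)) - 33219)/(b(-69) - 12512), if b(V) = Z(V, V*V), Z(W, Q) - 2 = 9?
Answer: 60112880017/22622222133 ≈ 2.6572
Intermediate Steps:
Z(W, Q) = 11 (Z(W, Q) = 2 + 9 = 11)
b(V) = 11
(((37*(-19 + 56))/(-6987) - 20355/(-22015)) - 33219)/(b(-69) - 12512) = (((37*(-19 + 56))/(-6987) - 20355/(-22015)) - 33219)/(11 - 12512) = (((37*37)*(-1/6987) - 20355*(-1/22015)) - 33219)/(-12501) = ((1369*(-1/6987) + 4071/4403) - 33219)*(-1/12501) = ((-1369/6987 + 4071/4403) - 33219)*(-1/12501) = (1318610/1809633 - 33219)*(-1/12501) = -60112880017/1809633*(-1/12501) = 60112880017/22622222133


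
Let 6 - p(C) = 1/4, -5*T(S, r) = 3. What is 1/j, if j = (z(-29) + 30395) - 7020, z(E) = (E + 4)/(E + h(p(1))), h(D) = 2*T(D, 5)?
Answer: 151/3529750 ≈ 4.2779e-5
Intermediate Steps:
T(S, r) = -⅗ (T(S, r) = -⅕*3 = -⅗)
p(C) = 23/4 (p(C) = 6 - 1/4 = 6 - 1*¼ = 6 - ¼ = 23/4)
h(D) = -6/5 (h(D) = 2*(-⅗) = -6/5)
z(E) = (4 + E)/(-6/5 + E) (z(E) = (E + 4)/(E - 6/5) = (4 + E)/(-6/5 + E))
j = 3529750/151 (j = (5*(4 - 29)/(-6 + 5*(-29)) + 30395) - 7020 = (5*(-25)/(-6 - 145) + 30395) - 7020 = (5*(-25)/(-151) + 30395) - 7020 = (5*(-1/151)*(-25) + 30395) - 7020 = (125/151 + 30395) - 7020 = 4589770/151 - 7020 = 3529750/151 ≈ 23376.)
1/j = 1/(3529750/151) = 151/3529750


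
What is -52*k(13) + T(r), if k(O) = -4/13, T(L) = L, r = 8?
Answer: 24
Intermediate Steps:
k(O) = -4/13 (k(O) = -4*1/13 = -4/13)
-52*k(13) + T(r) = -52*(-4/13) + 8 = 16 + 8 = 24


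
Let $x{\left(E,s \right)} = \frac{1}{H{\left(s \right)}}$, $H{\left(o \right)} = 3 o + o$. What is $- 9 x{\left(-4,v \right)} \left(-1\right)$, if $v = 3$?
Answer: $\frac{3}{4} \approx 0.75$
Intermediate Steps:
$H{\left(o \right)} = 4 o$
$x{\left(E,s \right)} = \frac{1}{4 s}$
$- 9 x{\left(-4,v \right)} \left(-1\right) = - 9 \frac{1}{4 \cdot 3} \left(-1\right) = - 9 \cdot \frac{1}{4} \cdot \frac{1}{3} \left(-1\right) = \left(-9\right) \frac{1}{12} \left(-1\right) = \left(- \frac{3}{4}\right) \left(-1\right) = \frac{3}{4}$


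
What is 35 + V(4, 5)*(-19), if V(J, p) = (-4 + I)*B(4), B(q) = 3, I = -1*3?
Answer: 434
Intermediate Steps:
I = -3
V(J, p) = -21 (V(J, p) = (-4 - 3)*3 = -7*3 = -21)
35 + V(4, 5)*(-19) = 35 - 21*(-19) = 35 + 399 = 434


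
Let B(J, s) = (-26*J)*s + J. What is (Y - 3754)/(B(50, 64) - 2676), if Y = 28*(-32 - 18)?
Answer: 2577/42913 ≈ 0.060052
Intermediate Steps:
Y = -1400 (Y = 28*(-50) = -1400)
B(J, s) = J - 26*J*s (B(J, s) = -26*J*s + J = J - 26*J*s)
(Y - 3754)/(B(50, 64) - 2676) = (-1400 - 3754)/(50*(1 - 26*64) - 2676) = -5154/(50*(1 - 1664) - 2676) = -5154/(50*(-1663) - 2676) = -5154/(-83150 - 2676) = -5154/(-85826) = -5154*(-1/85826) = 2577/42913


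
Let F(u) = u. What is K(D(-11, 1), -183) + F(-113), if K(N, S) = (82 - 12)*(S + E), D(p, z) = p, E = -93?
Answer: -19433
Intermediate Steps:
K(N, S) = -6510 + 70*S (K(N, S) = (82 - 12)*(S - 93) = 70*(-93 + S) = -6510 + 70*S)
K(D(-11, 1), -183) + F(-113) = (-6510 + 70*(-183)) - 113 = (-6510 - 12810) - 113 = -19320 - 113 = -19433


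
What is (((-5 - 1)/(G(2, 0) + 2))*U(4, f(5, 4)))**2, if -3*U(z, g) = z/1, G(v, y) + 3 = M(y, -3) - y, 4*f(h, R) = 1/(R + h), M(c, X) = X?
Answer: 4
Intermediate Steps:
f(h, R) = 1/(4*(R + h))
G(v, y) = -6 - y (G(v, y) = -3 + (-3 - y) = -6 - y)
U(z, g) = -z/3 (U(z, g) = -z/(3*1) = -z/3)
(((-5 - 1)/(G(2, 0) + 2))*U(4, f(5, 4)))**2 = (((-5 - 1)/((-6 - 1*0) + 2))*(-1/3*4))**2 = (-6/((-6 + 0) + 2)*(-4/3))**2 = (-6/(-6 + 2)*(-4/3))**2 = (-6/(-4)*(-4/3))**2 = (-6*(-1/4)*(-4/3))**2 = ((3/2)*(-4/3))**2 = (-2)**2 = 4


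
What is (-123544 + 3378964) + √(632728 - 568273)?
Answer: 3255420 + √64455 ≈ 3.2557e+6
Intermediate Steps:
(-123544 + 3378964) + √(632728 - 568273) = 3255420 + √64455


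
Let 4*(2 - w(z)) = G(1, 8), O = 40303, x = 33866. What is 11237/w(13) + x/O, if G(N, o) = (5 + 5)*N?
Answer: -22091116/983 ≈ -22473.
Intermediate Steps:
G(N, o) = 10*N
w(z) = -½ (w(z) = 2 - 5/2 = -½)
11237/w(13) + x/O = 11237/(-½) + 33866/40303 = 11237*(-2) + 33866*(1/40303) = -22474 + 826/983 = -22091116/983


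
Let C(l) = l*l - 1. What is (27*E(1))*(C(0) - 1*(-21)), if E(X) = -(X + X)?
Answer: -1080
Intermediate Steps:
C(l) = -1 + l**2 (C(l) = l**2 - 1 = -1 + l**2)
E(X) = -2*X
(27*E(1))*(C(0) - 1*(-21)) = (27*(-2*1))*((-1 + 0**2) - 1*(-21)) = (27*(-2))*((-1 + 0) + 21) = -54*(-1 + 21) = -54*20 = -1080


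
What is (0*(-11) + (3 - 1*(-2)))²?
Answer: 25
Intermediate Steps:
(0*(-11) + (3 - 1*(-2)))² = (0 + (3 + 2))² = (0 + 5)² = 5² = 25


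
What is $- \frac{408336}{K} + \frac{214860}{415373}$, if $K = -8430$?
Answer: $\frac{28570503188}{583599065} \approx 48.956$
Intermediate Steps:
$- \frac{408336}{K} + \frac{214860}{415373} = - \frac{408336}{-8430} + \frac{214860}{415373} = \left(-408336\right) \left(- \frac{1}{8430}\right) + 214860 \cdot \frac{1}{415373} = \frac{68056}{1405} + \frac{214860}{415373} = \frac{28570503188}{583599065}$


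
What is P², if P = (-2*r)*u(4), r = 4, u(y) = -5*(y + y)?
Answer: 102400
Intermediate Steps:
u(y) = -10*y
P = 320 (P = (-2*4)*(-10*4) = -8*(-40) = 320)
P² = 320² = 102400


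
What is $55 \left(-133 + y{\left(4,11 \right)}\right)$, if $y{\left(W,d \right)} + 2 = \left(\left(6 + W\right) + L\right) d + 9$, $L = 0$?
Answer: $-880$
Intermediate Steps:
$y{\left(W,d \right)} = 7 + d \left(6 + W\right)$ ($y{\left(W,d \right)} = -2 + \left(\left(\left(6 + W\right) + 0\right) d + 9\right) = -2 + \left(\left(6 + W\right) d + 9\right) = -2 + \left(d \left(6 + W\right) + 9\right) = -2 + \left(9 + d \left(6 + W\right)\right) = 7 + d \left(6 + W\right)$)
$55 \left(-133 + y{\left(4,11 \right)}\right) = 55 \left(-133 + \left(7 + 6 \cdot 11 + 4 \cdot 11\right)\right) = 55 \left(-133 + \left(7 + 66 + 44\right)\right) = 55 \left(-133 + 117\right) = 55 \left(-16\right) = -880$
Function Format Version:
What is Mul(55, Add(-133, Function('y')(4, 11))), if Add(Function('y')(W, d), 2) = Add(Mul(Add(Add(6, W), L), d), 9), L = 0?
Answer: -880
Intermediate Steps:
Function('y')(W, d) = Add(7, Mul(d, Add(6, W))) (Function('y')(W, d) = Add(-2, Add(Mul(Add(Add(6, W), 0), d), 9)) = Add(-2, Add(Mul(Add(6, W), d), 9)) = Add(-2, Add(Mul(d, Add(6, W)), 9)) = Add(-2, Add(9, Mul(d, Add(6, W)))) = Add(7, Mul(d, Add(6, W))))
Mul(55, Add(-133, Function('y')(4, 11))) = Mul(55, Add(-133, Add(7, Mul(6, 11), Mul(4, 11)))) = Mul(55, Add(-133, Add(7, 66, 44))) = Mul(55, Add(-133, 117)) = Mul(55, -16) = -880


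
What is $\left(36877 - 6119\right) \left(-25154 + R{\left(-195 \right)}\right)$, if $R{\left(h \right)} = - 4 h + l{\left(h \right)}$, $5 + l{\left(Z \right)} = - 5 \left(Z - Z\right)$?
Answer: $-749849282$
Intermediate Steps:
$l{\left(Z \right)} = -5$ ($l{\left(Z \right)} = -5 - 5 \left(Z - Z\right) = -5 - 0 = -5 + 0 = -5$)
$R{\left(h \right)} = -5 - 4 h$ ($R{\left(h \right)} = - 4 h - 5 = -5 - 4 h$)
$\left(36877 - 6119\right) \left(-25154 + R{\left(-195 \right)}\right) = \left(36877 - 6119\right) \left(-25154 - -775\right) = 30758 \left(-25154 + \left(-5 + 780\right)\right) = 30758 \left(-25154 + 775\right) = 30758 \left(-24379\right) = -749849282$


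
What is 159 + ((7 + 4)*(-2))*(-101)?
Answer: 2381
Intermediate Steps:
159 + ((7 + 4)*(-2))*(-101) = 159 + (11*(-2))*(-101) = 159 - 22*(-101) = 159 + 2222 = 2381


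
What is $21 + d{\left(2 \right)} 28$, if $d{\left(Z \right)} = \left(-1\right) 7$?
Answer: $-175$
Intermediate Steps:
$d{\left(Z \right)} = -7$
$21 + d{\left(2 \right)} 28 = 21 - 196 = -175$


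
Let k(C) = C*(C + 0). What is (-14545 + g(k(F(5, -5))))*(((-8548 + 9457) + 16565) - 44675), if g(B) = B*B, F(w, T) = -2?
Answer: 395203329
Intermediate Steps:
k(C) = C² (k(C) = C*C = C²)
g(B) = B²
(-14545 + g(k(F(5, -5))))*(((-8548 + 9457) + 16565) - 44675) = (-14545 + ((-2)²)²)*(((-8548 + 9457) + 16565) - 44675) = (-14545 + 4²)*((909 + 16565) - 44675) = (-14545 + 16)*(17474 - 44675) = -14529*(-27201) = 395203329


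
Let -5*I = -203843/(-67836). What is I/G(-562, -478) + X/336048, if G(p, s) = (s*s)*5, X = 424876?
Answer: 1143287776826619/904263198405200 ≈ 1.2643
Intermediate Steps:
G(p, s) = 5*s² (G(p, s) = s²*5 = 5*s²)
I = -203843/339180 (I = -(-203843)/(5*(-67836)) = -(-203843)*(-1)/(5*67836) = -⅕*203843/67836 = -203843/339180 ≈ -0.60099)
I/G(-562, -478) + X/336048 = -203843/(339180*(5*(-478)²)) + 424876/336048 = -203843/(339180*(5*228484)) + 424876*(1/336048) = -203843/339180/1142420 + 106219/84012 = -203843/339180*1/1142420 + 106219/84012 = -203843/387486015600 + 106219/84012 = 1143287776826619/904263198405200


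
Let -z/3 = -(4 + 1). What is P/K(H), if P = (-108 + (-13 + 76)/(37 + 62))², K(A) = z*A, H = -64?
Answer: -1394761/116160 ≈ -12.007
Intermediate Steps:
z = 15 (z = -(-3)*(4 + 1) = -(-3)*5 = -3*(-5) = 15)
K(A) = 15*A
P = 1394761/121 (P = (-108 + 63/99)² = (-108 + 63*(1/99))² = (-108 + 7/11)² = (-1181/11)² = 1394761/121 ≈ 11527.)
P/K(H) = 1394761/(121*((15*(-64)))) = (1394761/121)/(-960) = (1394761/121)*(-1/960) = -1394761/116160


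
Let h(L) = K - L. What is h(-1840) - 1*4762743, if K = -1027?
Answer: -4761930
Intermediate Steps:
h(L) = -1027 - L
h(-1840) - 1*4762743 = (-1027 - 1*(-1840)) - 1*4762743 = (-1027 + 1840) - 4762743 = 813 - 4762743 = -4761930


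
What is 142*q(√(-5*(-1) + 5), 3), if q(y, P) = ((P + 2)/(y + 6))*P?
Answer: 6390/13 - 1065*√10/13 ≈ 232.47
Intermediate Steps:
q(y, P) = P*(2 + P)/(6 + y) (q(y, P) = ((2 + P)/(6 + y))*P = P*(2 + P)/(6 + y))
142*q(√(-5*(-1) + 5), 3) = 142*(3*(2 + 3)/(6 + √(-5*(-1) + 5))) = 142*(3*5/(6 + √(5 + 5))) = 142*(3*5/(6 + √10)) = 142*(15/(6 + √10)) = 2130/(6 + √10)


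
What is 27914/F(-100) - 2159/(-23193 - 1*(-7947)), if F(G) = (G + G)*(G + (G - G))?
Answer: 117189211/76230000 ≈ 1.5373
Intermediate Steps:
F(G) = 2*G**2 (F(G) = (2*G)*(G + 0) = (2*G)*G = 2*G**2)
27914/F(-100) - 2159/(-23193 - 1*(-7947)) = 27914/((2*(-100)**2)) - 2159/(-23193 - 1*(-7947)) = 27914/((2*10000)) - 2159/(-23193 + 7947) = 27914/20000 - 2159/(-15246) = 27914*(1/20000) - 2159*(-1/15246) = 13957/10000 + 2159/15246 = 117189211/76230000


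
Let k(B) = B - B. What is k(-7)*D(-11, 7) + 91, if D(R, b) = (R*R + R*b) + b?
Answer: 91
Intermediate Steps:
k(B) = 0
D(R, b) = b + R² + R*b (D(R, b) = (R² + R*b) + b = b + R² + R*b)
k(-7)*D(-11, 7) + 91 = 0*(7 + (-11)² - 11*7) + 91 = 0*(7 + 121 - 77) + 91 = 0*51 + 91 = 0 + 91 = 91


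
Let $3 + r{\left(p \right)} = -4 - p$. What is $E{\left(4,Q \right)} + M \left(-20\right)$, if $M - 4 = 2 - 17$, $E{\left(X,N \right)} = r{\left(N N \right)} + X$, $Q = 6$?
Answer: $181$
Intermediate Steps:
$r{\left(p \right)} = -7 - p$ ($r{\left(p \right)} = -3 - \left(4 + p\right) = -7 - p$)
$E{\left(X,N \right)} = -7 + X - N^{2}$ ($E{\left(X,N \right)} = \left(-7 - N N\right) + X = \left(-7 - N^{2}\right) + X = -7 + X - N^{2}$)
$M = -11$ ($M = 4 + \left(2 - 17\right) = 4 - 15 = -11$)
$E{\left(4,Q \right)} + M \left(-20\right) = \left(-7 + 4 - 6^{2}\right) - -220 = \left(-7 + 4 - 36\right) + 220 = -39 + 220 = 181$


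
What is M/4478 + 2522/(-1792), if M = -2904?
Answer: -4124371/2006144 ≈ -2.0559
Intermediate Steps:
M/4478 + 2522/(-1792) = -2904/4478 + 2522/(-1792) = -2904*1/4478 + 2522*(-1/1792) = -1452/2239 - 1261/896 = -4124371/2006144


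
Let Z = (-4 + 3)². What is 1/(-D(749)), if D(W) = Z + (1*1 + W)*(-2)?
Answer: 1/1499 ≈ 0.00066711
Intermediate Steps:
Z = 1 (Z = (-1)² = 1)
D(W) = -1 - 2*W (D(W) = 1 + (1*1 + W)*(-2) = 1 + (1 + W)*(-2) = 1 + (-2 - 2*W) = -1 - 2*W)
1/(-D(749)) = 1/(-(-1 - 2*749)) = 1/(-(-1 - 1498)) = 1/(-1*(-1499)) = 1/1499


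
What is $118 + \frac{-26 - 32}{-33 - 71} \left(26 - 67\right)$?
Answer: $\frac{4947}{52} \approx 95.135$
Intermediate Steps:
$118 + \frac{-26 - 32}{-33 - 71} \left(26 - 67\right) = 118 + - \frac{58}{-104} \left(-41\right) = 118 + \left(-58\right) \left(- \frac{1}{104}\right) \left(-41\right) = 118 + \frac{29}{52} \left(-41\right) = 118 - \frac{1189}{52} = \frac{4947}{52}$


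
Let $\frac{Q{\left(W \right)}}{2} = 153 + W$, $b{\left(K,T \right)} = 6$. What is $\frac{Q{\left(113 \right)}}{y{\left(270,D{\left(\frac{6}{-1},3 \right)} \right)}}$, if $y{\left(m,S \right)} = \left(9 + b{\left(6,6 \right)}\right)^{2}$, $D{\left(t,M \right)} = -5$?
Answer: $\frac{532}{225} \approx 2.3644$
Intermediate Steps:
$Q{\left(W \right)} = 306 + 2 W$ ($Q{\left(W \right)} = 2 \left(153 + W\right) = 306 + 2 W$)
$y{\left(m,S \right)} = 225$ ($y{\left(m,S \right)} = \left(9 + 6\right)^{2} = 15^{2} = 225$)
$\frac{Q{\left(113 \right)}}{y{\left(270,D{\left(\frac{6}{-1},3 \right)} \right)}} = \frac{306 + 2 \cdot 113}{225} = \left(306 + 226\right) \frac{1}{225} = 532 \cdot \frac{1}{225} = \frac{532}{225}$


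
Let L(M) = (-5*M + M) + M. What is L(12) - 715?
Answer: -751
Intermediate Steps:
L(M) = -3*M (L(M) = -4*M + M = -3*M)
L(12) - 715 = -3*12 - 715 = -36 - 715 = -751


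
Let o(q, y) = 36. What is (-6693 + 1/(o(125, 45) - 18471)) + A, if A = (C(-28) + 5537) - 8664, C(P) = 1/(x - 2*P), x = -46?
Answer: -72411943/7374 ≈ -9819.9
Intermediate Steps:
C(P) = 1/(-46 - 2*P)
A = -31269/10 (A = (-1/(46 + 2*(-28)) + 5537) - 8664 = (-1/(46 - 56) + 5537) - 8664 = (-1/(-10) + 5537) - 8664 = (-1*(-⅒) + 5537) - 8664 = (⅒ + 5537) - 8664 = 55371/10 - 8664 = -31269/10 ≈ -3126.9)
(-6693 + 1/(o(125, 45) - 18471)) + A = (-6693 + 1/(36 - 18471)) - 31269/10 = (-6693 + 1/(-18435)) - 31269/10 = (-6693 - 1/18435) - 31269/10 = -123385456/18435 - 31269/10 = -72411943/7374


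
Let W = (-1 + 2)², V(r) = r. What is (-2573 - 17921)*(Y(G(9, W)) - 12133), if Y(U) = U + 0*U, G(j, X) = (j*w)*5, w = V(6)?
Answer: 243120322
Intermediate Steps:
w = 6
W = 1 (W = 1² = 1)
G(j, X) = 30*j (G(j, X) = (j*6)*5 = (6*j)*5 = 30*j)
Y(U) = U (Y(U) = U + 0 = U)
(-2573 - 17921)*(Y(G(9, W)) - 12133) = (-2573 - 17921)*(30*9 - 12133) = -20494*(270 - 12133) = -20494*(-11863) = 243120322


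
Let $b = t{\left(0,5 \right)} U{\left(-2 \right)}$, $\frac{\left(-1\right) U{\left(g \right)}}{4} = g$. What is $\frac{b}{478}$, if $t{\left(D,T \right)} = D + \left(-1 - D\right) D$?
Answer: $0$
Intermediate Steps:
$U{\left(g \right)} = - 4 g$
$t{\left(D,T \right)} = D + D \left(-1 - D\right)$
$b = 0$ ($b = - 0^{2} \left(\left(-4\right) \left(-2\right)\right) = \left(-1\right) 0 \cdot 8 = 0 \cdot 8 = 0$)
$\frac{b}{478} = \frac{0}{478} = 0 \cdot \frac{1}{478} = 0$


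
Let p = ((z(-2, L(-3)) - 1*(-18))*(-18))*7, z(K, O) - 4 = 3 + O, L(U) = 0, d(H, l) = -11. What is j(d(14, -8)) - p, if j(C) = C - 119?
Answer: 3020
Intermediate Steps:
z(K, O) = 7 + O (z(K, O) = 4 + (3 + O) = 7 + O)
j(C) = -119 + C
p = -3150 (p = (((7 + 0) - 1*(-18))*(-18))*7 = ((7 + 18)*(-18))*7 = (25*(-18))*7 = -450*7 = -3150)
j(d(14, -8)) - p = (-119 - 11) - 1*(-3150) = -130 + 3150 = 3020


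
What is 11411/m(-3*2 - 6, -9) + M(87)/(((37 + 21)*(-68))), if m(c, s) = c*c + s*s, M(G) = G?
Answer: 1551221/30600 ≈ 50.693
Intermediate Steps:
m(c, s) = c² + s²
11411/m(-3*2 - 6, -9) + M(87)/(((37 + 21)*(-68))) = 11411/((-3*2 - 6)² + (-9)²) + 87/(((37 + 21)*(-68))) = 11411/((-6 - 6)² + 81) + 87/((58*(-68))) = 11411/((-12)² + 81) + 87/(-3944) = 11411/(144 + 81) + 87*(-1/3944) = 11411/225 - 3/136 = 1551221/30600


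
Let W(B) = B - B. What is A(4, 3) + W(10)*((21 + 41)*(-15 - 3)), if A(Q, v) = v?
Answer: 3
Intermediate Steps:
W(B) = 0
A(4, 3) + W(10)*((21 + 41)*(-15 - 3)) = 3 + 0*((21 + 41)*(-15 - 3)) = 3 + 0*(62*(-18)) = 3 + 0*(-1116) = 3 + 0 = 3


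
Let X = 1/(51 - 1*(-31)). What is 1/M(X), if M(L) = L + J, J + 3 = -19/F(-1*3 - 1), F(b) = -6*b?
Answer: -984/3719 ≈ -0.26459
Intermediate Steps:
X = 1/82 (X = 1/(51 + 31) = 1/82 ≈ 0.012195)
J = -91/24 (J = -3 - 19*(-1/(6*(-1*3 - 1))) = -3 - 19*(-1/(6*(-3 - 1))) = -3 - 19/((-6*(-4))) = -3 - 19/24 = -91/24 ≈ -3.7917)
M(L) = -91/24 + L (M(L) = L - 91/24 = -91/24 + L)
1/M(X) = 1/(-91/24 + 1/82) = 1/(-3719/984) = -984/3719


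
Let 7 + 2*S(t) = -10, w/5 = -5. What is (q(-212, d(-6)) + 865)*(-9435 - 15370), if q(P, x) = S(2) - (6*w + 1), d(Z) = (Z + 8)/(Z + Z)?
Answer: -49882855/2 ≈ -2.4941e+7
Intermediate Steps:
w = -25 (w = 5*(-5) = -25)
d(Z) = (8 + Z)/(2*Z) (d(Z) = (8 + Z)/((2*Z)) = (8 + Z)*(1/(2*Z)) = (8 + Z)/(2*Z))
S(t) = -17/2 (S(t) = -7/2 + (1/2)*(-10) = -7/2 - 5 = -17/2)
q(P, x) = 281/2 (q(P, x) = -17/2 - (6*(-25) + 1) = -17/2 - (-150 + 1) = -17/2 - 1*(-149) = -17/2 + 149 = 281/2)
(q(-212, d(-6)) + 865)*(-9435 - 15370) = (281/2 + 865)*(-9435 - 15370) = (2011/2)*(-24805) = -49882855/2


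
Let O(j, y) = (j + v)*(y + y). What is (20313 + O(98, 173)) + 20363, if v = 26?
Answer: 83580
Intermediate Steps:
O(j, y) = 2*y*(26 + j) (O(j, y) = (j + 26)*(y + y) = (26 + j)*(2*y) = 2*y*(26 + j))
(20313 + O(98, 173)) + 20363 = (20313 + 2*173*(26 + 98)) + 20363 = (20313 + 2*173*124) + 20363 = (20313 + 42904) + 20363 = 63217 + 20363 = 83580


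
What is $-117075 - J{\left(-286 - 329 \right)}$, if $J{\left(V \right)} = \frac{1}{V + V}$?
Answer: $- \frac{144002249}{1230} \approx -1.1708 \cdot 10^{5}$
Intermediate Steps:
$J{\left(V \right)} = \frac{1}{2 V}$
$-117075 - J{\left(-286 - 329 \right)} = -117075 - \frac{1}{2 \left(-286 - 329\right)} = -117075 - \frac{1}{2 \left(-615\right)} = -117075 - \frac{1}{2} \left(- \frac{1}{615}\right) = -117075 - - \frac{1}{1230} = -117075 + \frac{1}{1230} = - \frac{144002249}{1230}$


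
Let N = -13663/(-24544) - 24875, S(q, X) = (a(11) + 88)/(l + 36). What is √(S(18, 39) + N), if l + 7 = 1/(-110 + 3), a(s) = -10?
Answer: 5*I*√59242239489422/244024 ≈ 157.71*I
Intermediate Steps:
l = -750/107 (l = -7 + 1/(-110 + 3) = -7 + 1/(-107) = -7 - 1/107 = -750/107 ≈ -7.0093)
S(q, X) = 1391/517 (S(q, X) = (-10 + 88)/(-750/107 + 36) = 78/(3102/107) = 78*(107/3102) = 1391/517)
N = -46962949/1888 (N = -13663*(-1/24544) - 24875 = 1051/1888 - 24875 = -46962949/1888 ≈ -24874.)
√(S(18, 39) + N) = √(1391/517 - 46962949/1888) = √(-24277218425/976096) = 5*I*√59242239489422/244024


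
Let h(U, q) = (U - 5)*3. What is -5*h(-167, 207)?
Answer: 2580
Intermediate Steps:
h(U, q) = -15 + 3*U (h(U, q) = (-5 + U)*3 = -15 + 3*U)
-5*h(-167, 207) = -5*(-15 + 3*(-167)) = -5*(-15 - 501) = -5*(-516) = 2580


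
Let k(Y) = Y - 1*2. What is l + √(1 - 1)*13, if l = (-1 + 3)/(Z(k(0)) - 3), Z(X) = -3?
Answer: -⅓ ≈ -0.33333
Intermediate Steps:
k(Y) = -2 + Y (k(Y) = Y - 2 = -2 + Y)
l = -⅓ (l = (-1 + 3)/(-3 - 3) = 2/(-6) = 2*(-⅙) = -⅓ ≈ -0.33333)
l + √(1 - 1)*13 = -⅓ + √(1 - 1)*13 = -⅓ + √0*13 = -⅓ + 0*13 = -⅓ + 0 = -⅓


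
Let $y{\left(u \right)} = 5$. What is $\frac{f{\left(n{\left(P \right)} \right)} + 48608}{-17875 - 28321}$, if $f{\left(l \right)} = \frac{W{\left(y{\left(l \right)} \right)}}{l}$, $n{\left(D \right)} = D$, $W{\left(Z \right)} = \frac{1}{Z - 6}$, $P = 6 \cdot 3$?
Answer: $- \frac{874943}{831528} \approx -1.0522$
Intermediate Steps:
$P = 18$
$W{\left(Z \right)} = \frac{1}{-6 + Z}$
$f{\left(l \right)} = - \frac{1}{l}$ ($f{\left(l \right)} = \frac{1}{\left(-6 + 5\right) l} = \frac{1}{\left(-1\right) l} = - \frac{1}{l}$)
$\frac{f{\left(n{\left(P \right)} \right)} + 48608}{-17875 - 28321} = \frac{- \frac{1}{18} + 48608}{-17875 - 28321} = \frac{\left(-1\right) \frac{1}{18} + 48608}{-46196} = \left(- \frac{1}{18} + 48608\right) \left(- \frac{1}{46196}\right) = \frac{874943}{18} \left(- \frac{1}{46196}\right) = - \frac{874943}{831528}$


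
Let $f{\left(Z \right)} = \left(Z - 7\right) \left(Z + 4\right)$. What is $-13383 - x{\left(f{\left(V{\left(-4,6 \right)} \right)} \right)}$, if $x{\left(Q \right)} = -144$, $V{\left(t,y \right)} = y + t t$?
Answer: $-13239$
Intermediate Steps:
$V{\left(t,y \right)} = y + t^{2}$
$f{\left(Z \right)} = \left(-7 + Z\right) \left(4 + Z\right)$
$-13383 - x{\left(f{\left(V{\left(-4,6 \right)} \right)} \right)} = -13383 - -144 = -13383 + 144 = -13239$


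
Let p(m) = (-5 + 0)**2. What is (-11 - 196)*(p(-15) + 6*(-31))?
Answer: 33327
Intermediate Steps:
p(m) = 25 (p(m) = (-5)**2 = 25)
(-11 - 196)*(p(-15) + 6*(-31)) = (-11 - 196)*(25 + 6*(-31)) = -207*(25 - 186) = -207*(-161) = 33327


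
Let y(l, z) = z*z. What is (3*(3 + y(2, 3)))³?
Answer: 46656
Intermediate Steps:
y(l, z) = z²
(3*(3 + y(2, 3)))³ = (3*(3 + 3²))³ = (3*(3 + 9))³ = (3*12)³ = 36³ = 46656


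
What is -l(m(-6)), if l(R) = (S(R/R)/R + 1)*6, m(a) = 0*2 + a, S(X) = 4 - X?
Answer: -3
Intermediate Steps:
m(a) = a (m(a) = 0 + a = a)
l(R) = 6 + 18/R (l(R) = ((4 - R/R)/R + 1)*6 = ((4 - 1*1)/R + 1)*6 = ((4 - 1)/R + 1)*6 = (3/R + 1)*6 = (1 + 3/R)*6 = 6 + 18/R)
-l(m(-6)) = -(6 + 18/(-6)) = -(6 + 18*(-⅙)) = -(6 - 3) = -1*3 = -3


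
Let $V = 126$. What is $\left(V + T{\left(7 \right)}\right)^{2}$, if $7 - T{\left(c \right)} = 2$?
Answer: $17161$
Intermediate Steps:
$T{\left(c \right)} = 5$ ($T{\left(c \right)} = 7 - 2 = 5$)
$\left(V + T{\left(7 \right)}\right)^{2} = \left(126 + 5\right)^{2} = 131^{2} = 17161$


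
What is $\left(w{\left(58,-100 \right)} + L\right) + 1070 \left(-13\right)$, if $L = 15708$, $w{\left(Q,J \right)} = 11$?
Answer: $1809$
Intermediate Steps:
$\left(w{\left(58,-100 \right)} + L\right) + 1070 \left(-13\right) = \left(11 + 15708\right) + 1070 \left(-13\right) = 15719 - 13910 = 1809$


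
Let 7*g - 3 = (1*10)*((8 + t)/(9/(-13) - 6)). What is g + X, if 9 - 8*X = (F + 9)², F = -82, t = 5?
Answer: -406414/609 ≈ -667.35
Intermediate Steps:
g = -1429/609 (g = 3/7 + ((1*10)*((8 + 5)/(9/(-13) - 6)))/7 = 3/7 + (10*(13/(9*(-1/13) - 6)))/7 = 3/7 + (10*(13/(-9/13 - 6)))/7 = 3/7 + (10*(13/(-87/13)))/7 = 3/7 + (10*(13*(-13/87)))/7 = 3/7 + (10*(-169/87))/7 = 3/7 + (⅐)*(-1690/87) = 3/7 - 1690/609 = -1429/609 ≈ -2.3465)
X = -665 (X = 9/8 - (-82 + 9)²/8 = 9/8 - ⅛*(-73)² = 9/8 - ⅛*5329 = 9/8 - 5329/8 = -665)
g + X = -1429/609 - 665 = -406414/609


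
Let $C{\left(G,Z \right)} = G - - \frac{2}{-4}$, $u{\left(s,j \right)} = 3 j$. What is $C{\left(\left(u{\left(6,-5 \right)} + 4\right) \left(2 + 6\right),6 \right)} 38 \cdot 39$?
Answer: $-131157$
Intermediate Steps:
$C{\left(G,Z \right)} = - \frac{1}{2} + G$ ($C{\left(G,Z \right)} = G - \left(-2\right) \left(- \frac{1}{4}\right) = G - \frac{1}{2} = - \frac{1}{2} + G$)
$C{\left(\left(u{\left(6,-5 \right)} + 4\right) \left(2 + 6\right),6 \right)} 38 \cdot 39 = \left(- \frac{1}{2} + \left(3 \left(-5\right) + 4\right) \left(2 + 6\right)\right) 38 \cdot 39 = \left(- \frac{1}{2} + \left(-15 + 4\right) 8\right) 38 \cdot 39 = \left(- \frac{1}{2} - 88\right) 38 \cdot 39 = \left(- \frac{177}{2}\right) 38 \cdot 39 = \left(-3363\right) 39 = -131157$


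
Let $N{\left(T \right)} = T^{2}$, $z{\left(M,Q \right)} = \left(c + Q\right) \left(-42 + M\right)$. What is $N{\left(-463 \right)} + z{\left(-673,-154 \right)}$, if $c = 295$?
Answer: $113554$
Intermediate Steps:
$z{\left(M,Q \right)} = \left(-42 + M\right) \left(295 + Q\right)$ ($z{\left(M,Q \right)} = \left(295 + Q\right) \left(-42 + M\right) = \left(-42 + M\right) \left(295 + Q\right)$)
$N{\left(-463 \right)} + z{\left(-673,-154 \right)} = \left(-463\right)^{2} - 100815 = 214369 + \left(-12390 + 6468 - 198535 + 103642\right) = 214369 - 100815 = 113554$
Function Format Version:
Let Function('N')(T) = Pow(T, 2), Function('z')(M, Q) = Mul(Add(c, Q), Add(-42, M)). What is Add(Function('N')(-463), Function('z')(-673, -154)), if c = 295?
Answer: 113554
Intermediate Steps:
Function('z')(M, Q) = Mul(Add(-42, M), Add(295, Q)) (Function('z')(M, Q) = Mul(Add(295, Q), Add(-42, M)) = Mul(Add(-42, M), Add(295, Q)))
Add(Function('N')(-463), Function('z')(-673, -154)) = Add(Pow(-463, 2), Add(-12390, Mul(-42, -154), Mul(295, -673), Mul(-673, -154))) = Add(214369, Add(-12390, 6468, -198535, 103642)) = Add(214369, -100815) = 113554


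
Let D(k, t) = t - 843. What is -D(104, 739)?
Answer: 104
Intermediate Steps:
D(k, t) = -843 + t
-D(104, 739) = -(-843 + 739) = -1*(-104) = 104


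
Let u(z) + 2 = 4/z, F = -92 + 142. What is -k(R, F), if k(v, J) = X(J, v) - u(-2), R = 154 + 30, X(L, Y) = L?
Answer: -54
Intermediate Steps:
R = 184
F = 50
u(z) = -2 + 4/z
k(v, J) = 4 + J (k(v, J) = J - (-2 + 4/(-2)) = J - (-2 + 4*(-½)) = J - (-2 - 2) = J - 1*(-4) = J + 4 = 4 + J)
-k(R, F) = -(4 + 50) = -1*54 = -54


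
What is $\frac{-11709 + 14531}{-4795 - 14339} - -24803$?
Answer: $\frac{237288890}{9567} \approx 24803.0$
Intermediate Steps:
$\frac{-11709 + 14531}{-4795 - 14339} - -24803 = \frac{2822}{-19134} + 24803 = 2822 \left(- \frac{1}{19134}\right) + 24803 = - \frac{1411}{9567} + 24803 = \frac{237288890}{9567}$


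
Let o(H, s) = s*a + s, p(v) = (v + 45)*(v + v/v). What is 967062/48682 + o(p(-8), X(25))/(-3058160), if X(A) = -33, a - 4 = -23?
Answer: 739350352203/37219336280 ≈ 19.865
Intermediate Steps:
a = -19 (a = 4 - 23 = -19)
p(v) = (1 + v)*(45 + v) (p(v) = (45 + v)*(v + 1) = (45 + v)*(1 + v) = (1 + v)*(45 + v))
o(H, s) = -18*s (o(H, s) = s*(-19) + s = -19*s + s = -18*s)
967062/48682 + o(p(-8), X(25))/(-3058160) = 967062/48682 - 18*(-33)/(-3058160) = 967062*(1/48682) + 594*(-1/3058160) = 483531/24341 - 297/1529080 = 739350352203/37219336280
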